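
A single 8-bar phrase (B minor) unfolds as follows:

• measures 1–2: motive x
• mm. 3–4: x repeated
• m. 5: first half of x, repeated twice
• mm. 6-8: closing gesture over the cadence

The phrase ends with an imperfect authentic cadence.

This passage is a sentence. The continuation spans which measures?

measures 5–8

After the presentation (bars 1–4), the continuation covers the fragmentation through the cadence: mm. 5-8.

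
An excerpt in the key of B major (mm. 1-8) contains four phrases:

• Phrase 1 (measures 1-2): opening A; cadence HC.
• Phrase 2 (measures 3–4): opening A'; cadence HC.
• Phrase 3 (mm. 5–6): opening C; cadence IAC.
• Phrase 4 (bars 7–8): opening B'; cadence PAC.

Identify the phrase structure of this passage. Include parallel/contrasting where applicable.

contrasting double period

Four phrases in two halves: the first half (bars 1–4) ends with a half cadence, the second (mm. 5-8) with a perfect authentic cadence — a large antecedent–consequent pair, i.e. a double period.
Phrase 3 begins with different material from phrase 1, making it contrasting.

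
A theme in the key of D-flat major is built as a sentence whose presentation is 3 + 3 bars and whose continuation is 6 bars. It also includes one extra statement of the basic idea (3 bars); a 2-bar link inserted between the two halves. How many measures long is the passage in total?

17 measures

Basic sentence: 3 + 3 + 6 = 12 bars.
12 (basic form) + 3 (extra statement) + 2 (link) = 17.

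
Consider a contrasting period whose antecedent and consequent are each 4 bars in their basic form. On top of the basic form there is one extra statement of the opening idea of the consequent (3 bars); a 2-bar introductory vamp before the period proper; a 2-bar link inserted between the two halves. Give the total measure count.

15 measures

Basic contrasting period: 4 + 4 = 8 bars.
8 (basic form) + 3 (extra statement) + 2 (introduction) + 2 (link) = 15.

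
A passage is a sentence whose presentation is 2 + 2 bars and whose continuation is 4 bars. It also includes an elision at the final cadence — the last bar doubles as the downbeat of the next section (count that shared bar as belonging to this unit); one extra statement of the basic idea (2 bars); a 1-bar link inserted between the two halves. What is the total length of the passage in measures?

Basic sentence: 2 + 2 + 4 = 8 bars.
8 (basic form) + 2 (extra statement) + 1 (link) = 11.
The elision shares a bar with the next section but does not change this unit's count.

11 measures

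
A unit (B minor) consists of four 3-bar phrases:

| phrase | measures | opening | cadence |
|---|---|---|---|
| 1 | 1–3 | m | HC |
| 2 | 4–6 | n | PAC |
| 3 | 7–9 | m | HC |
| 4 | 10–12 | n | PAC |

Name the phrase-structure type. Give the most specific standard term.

repeated period

The cadence pattern HC–PAC–HC–PAC is weak–strong twice, and phrases 3–4 restate phrases 1–2: a period heard twice, not a double period (which would end weakly at phrase 2).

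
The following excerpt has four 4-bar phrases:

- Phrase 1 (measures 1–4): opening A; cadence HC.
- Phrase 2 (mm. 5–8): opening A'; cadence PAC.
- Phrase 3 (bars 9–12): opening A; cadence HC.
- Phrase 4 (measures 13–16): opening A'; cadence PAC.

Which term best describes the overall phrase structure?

The cadence pattern HC–PAC–HC–PAC is weak–strong twice, and phrases 3–4 restate phrases 1–2: a period heard twice, not a double period (which would end weakly at phrase 2).

repeated period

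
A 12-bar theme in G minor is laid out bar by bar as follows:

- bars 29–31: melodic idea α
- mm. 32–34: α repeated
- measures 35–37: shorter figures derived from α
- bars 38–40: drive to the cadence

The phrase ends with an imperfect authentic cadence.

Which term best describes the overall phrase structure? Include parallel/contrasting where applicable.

Basic idea (bars 29-31) + its repetition (mm. 32–34) form the presentation; fragmentation and cadence (measures 35–40) form the continuation — the 12-bar whole is a sentence.

sentence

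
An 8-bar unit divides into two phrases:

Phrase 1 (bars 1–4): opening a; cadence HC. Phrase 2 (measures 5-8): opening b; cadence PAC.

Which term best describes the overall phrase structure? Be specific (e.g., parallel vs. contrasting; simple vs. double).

contrasting period

Phrase 1 ends with a half cadence (weaker) and phrase 2 with a perfect authentic cadence (stronger): antecedent + consequent = a period.
The two phrases open with different material (a / b), so the period is contrasting.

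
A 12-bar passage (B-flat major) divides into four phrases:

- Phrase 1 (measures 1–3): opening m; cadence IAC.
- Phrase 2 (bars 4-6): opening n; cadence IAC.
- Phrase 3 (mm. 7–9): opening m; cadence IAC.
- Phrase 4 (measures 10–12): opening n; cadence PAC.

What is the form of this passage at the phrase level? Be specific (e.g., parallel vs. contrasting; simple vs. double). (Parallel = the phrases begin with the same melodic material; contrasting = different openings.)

Four phrases in two halves: the first half (measures 1–6) ends with an imperfect authentic cadence, the second (measures 7–12) with a perfect authentic cadence — a large antecedent–consequent pair, i.e. a double period.
Phrase 3 begins with the same material as phrase 1, making it parallel.

parallel double period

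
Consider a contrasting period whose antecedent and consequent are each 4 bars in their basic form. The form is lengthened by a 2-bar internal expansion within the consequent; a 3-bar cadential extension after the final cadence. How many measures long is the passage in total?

13 measures

Basic contrasting period: 4 + 4 = 8 bars.
8 (basic form) + 2 (internal expansion) + 3 (cadential extension) = 13.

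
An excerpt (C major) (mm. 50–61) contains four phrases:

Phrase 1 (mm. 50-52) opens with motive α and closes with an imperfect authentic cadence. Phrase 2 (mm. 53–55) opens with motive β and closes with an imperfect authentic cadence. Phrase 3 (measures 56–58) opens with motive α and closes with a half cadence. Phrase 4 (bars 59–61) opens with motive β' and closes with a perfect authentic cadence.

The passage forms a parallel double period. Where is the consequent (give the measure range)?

measures 56–61

In a double period the four phrases pair into a large antecedent (phrases 1–2, ending imperfect authentic cadence) and a large consequent (phrases 3–4, ending perfect authentic cadence). The consequent spans mm. 56-61.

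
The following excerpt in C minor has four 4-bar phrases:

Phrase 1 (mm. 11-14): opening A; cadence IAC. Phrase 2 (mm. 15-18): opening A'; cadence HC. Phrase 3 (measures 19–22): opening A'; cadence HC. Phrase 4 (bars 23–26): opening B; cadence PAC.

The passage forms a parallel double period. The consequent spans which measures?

measures 19–26

In a double period the four phrases pair into a large antecedent (phrases 1–2, ending half cadence) and a large consequent (phrases 3–4, ending perfect authentic cadence). The consequent spans measures 19–26.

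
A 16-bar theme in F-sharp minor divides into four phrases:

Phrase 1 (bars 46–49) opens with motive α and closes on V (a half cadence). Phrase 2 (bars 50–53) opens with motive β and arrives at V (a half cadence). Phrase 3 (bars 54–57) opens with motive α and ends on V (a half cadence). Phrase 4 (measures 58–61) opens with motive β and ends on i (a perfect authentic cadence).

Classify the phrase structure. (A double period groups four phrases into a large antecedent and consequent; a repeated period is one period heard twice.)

Four phrases in two halves: the first half (bars 46–53) ends with a half cadence, the second (mm. 54–61) with a perfect authentic cadence — a large antecedent–consequent pair, i.e. a double period.
Phrase 3 begins with the same material as phrase 1, making it parallel.

parallel double period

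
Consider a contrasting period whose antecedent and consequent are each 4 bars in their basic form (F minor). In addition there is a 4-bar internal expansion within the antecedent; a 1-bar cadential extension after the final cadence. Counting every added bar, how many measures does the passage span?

13 measures

Basic contrasting period: 4 + 4 = 8 bars.
8 (basic form) + 4 (internal expansion) + 1 (cadential extension) = 13.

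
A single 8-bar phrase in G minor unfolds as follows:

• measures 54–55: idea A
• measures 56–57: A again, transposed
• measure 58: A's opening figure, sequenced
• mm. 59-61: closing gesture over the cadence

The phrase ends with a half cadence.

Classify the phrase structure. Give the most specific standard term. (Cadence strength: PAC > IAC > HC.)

Basic idea (mm. 54–55) + its repetition (measures 56–57) form the presentation; fragmentation and cadence (mm. 58–61) form the continuation — the 8-bar whole is a sentence.

sentence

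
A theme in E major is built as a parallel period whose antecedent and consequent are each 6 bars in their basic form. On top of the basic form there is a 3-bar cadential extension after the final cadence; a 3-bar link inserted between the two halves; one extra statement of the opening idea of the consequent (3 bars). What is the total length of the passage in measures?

Basic parallel period: 6 + 6 = 12 bars.
12 (basic form) + 3 (cadential extension) + 3 (link) + 3 (extra statement) = 21.

21 measures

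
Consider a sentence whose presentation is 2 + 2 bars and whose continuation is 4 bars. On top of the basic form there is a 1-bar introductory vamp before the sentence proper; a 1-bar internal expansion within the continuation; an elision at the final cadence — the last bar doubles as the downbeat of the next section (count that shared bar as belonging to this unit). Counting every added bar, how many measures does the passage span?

Basic sentence: 2 + 2 + 4 = 8 bars.
8 (basic form) + 1 (introduction) + 1 (internal expansion) = 10.
The elision shares a bar with the next section but does not change this unit's count.

10 measures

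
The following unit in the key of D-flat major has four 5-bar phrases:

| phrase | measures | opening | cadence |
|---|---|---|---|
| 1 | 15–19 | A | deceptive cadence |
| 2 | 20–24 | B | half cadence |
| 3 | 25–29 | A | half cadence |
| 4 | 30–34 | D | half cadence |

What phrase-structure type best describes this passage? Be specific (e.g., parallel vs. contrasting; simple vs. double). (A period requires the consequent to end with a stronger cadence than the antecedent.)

phrase group

Phrase 4 ends with a half cadence, no stronger than phrase 2's half cadence, so the four phrases do not form a double period; nor do phrases 3–4 duplicate 1–2, so it is not a repeated period. With no phrase reaching a conclusive cadence, the passage is a phrase group.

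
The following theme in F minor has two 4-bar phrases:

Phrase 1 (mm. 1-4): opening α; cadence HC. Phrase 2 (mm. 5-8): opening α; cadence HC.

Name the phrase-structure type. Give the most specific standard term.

Both phrases have the same opening (α) and the same cadence (half cadence): the second is a restatement, not a consequent, so this is a repeated phrase rather than a period.

repeated phrase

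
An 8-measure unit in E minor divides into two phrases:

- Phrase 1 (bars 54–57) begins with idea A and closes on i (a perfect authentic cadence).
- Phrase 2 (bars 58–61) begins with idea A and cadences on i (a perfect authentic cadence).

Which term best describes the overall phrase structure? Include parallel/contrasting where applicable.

repeated phrase

Both phrases have the same opening (A) and the same cadence (perfect authentic cadence): the second is a restatement, not a consequent, so this is a repeated phrase rather than a period.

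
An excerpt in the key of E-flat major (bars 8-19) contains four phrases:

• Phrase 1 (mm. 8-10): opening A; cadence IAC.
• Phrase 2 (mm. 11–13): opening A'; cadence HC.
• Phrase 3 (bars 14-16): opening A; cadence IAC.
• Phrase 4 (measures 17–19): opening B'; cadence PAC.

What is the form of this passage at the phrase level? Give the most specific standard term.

parallel double period

Four phrases in two halves: the first half (bars 8-13) ends with a half cadence, the second (measures 14-19) with a perfect authentic cadence — a large antecedent–consequent pair, i.e. a double period.
Phrase 3 begins with the same material as phrase 1, making it parallel.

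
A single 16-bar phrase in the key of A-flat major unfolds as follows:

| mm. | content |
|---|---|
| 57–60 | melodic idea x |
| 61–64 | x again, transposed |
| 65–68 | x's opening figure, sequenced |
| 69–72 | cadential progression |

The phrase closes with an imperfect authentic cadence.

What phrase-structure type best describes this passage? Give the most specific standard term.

Basic idea (mm. 57-60) + its repetition (bars 61–64) form the presentation; fragmentation and cadence (measures 65–72) form the continuation — the 16-bar whole is a sentence.

sentence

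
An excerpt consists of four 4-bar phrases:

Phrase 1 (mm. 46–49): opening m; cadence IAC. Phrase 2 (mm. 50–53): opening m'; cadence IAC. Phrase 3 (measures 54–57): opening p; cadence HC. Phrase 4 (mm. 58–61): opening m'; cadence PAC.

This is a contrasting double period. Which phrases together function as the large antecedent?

In a double period the first pair of phrases (ending imperfect authentic cadence) is the large antecedent and the second pair (ending perfect authentic cadence) is the large consequent; the antecedent is phrases 1 and 2.

phrases 1 and 2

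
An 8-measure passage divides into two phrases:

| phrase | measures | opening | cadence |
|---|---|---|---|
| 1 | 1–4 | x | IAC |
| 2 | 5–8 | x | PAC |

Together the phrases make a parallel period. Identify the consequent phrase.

The phrase ending with the weaker cadence (imperfect authentic cadence) is the antecedent; the one ending more conclusively (perfect authentic cadence) is the consequent. The consequent is phrase 2.

phrase 2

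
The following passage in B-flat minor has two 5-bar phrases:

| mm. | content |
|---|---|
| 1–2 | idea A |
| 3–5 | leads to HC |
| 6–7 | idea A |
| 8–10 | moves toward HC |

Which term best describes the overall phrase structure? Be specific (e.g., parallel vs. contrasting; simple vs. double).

repeated phrase

Both phrases have the same opening (A) and the same cadence (half cadence): the second is a restatement, not a consequent, so this is a repeated phrase rather than a period.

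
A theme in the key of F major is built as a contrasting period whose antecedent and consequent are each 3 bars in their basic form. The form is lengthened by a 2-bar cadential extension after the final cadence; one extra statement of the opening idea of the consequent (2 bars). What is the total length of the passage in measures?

10 measures

Basic contrasting period: 3 + 3 = 6 bars.
6 (basic form) + 2 (cadential extension) + 2 (extra statement) = 10.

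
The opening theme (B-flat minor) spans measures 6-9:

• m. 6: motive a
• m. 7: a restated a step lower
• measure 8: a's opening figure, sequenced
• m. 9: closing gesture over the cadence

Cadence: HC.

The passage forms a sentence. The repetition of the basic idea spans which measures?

measures 7–7

The presentation of a sentence is the basic idea (m. 6) plus its repetition (bar 7); the repetition of the basic idea is therefore measure 7.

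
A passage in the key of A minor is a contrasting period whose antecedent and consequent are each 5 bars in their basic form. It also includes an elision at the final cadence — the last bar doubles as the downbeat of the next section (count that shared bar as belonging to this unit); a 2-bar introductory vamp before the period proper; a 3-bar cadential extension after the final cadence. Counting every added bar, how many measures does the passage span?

15 measures

Basic contrasting period: 5 + 5 = 10 bars.
10 (basic form) + 2 (introduction) + 3 (cadential extension) = 15.
The elision shares a bar with the next section but does not change this unit's count.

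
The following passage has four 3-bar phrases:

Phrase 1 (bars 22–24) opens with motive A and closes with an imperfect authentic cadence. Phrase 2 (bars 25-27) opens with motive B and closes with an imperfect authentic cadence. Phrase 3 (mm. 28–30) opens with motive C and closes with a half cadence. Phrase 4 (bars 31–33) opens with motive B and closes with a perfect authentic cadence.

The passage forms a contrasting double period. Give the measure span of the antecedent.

In a double period the four phrases pair into a large antecedent (phrases 1–2, ending imperfect authentic cadence) and a large consequent (phrases 3–4, ending perfect authentic cadence). The antecedent spans mm. 22–27.

measures 22–27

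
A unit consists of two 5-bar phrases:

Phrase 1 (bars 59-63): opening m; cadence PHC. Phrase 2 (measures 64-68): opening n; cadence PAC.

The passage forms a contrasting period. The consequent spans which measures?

measures 64–68

The antecedent is the phrase ending with the weaker cadence (Phrygian half cadence, phrase 1) and the consequent the one ending more conclusively (perfect authentic cadence, phrase 2); the consequent is measures 64–68.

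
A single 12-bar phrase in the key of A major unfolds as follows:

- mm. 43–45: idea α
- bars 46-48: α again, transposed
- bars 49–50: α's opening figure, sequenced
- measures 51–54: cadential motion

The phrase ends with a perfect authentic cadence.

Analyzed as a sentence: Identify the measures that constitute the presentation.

measures 43–48

The presentation of a sentence is the basic idea (mm. 43–45) plus its repetition (mm. 46–48); the presentation is therefore bars 43-48.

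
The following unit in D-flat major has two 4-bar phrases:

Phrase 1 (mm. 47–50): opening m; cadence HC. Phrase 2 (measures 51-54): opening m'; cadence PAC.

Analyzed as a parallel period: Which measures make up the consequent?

measures 51–54

The antecedent is the phrase ending with the weaker cadence (half cadence, phrase 1) and the consequent the one ending more conclusively (perfect authentic cadence, phrase 2); the consequent is measures 51–54.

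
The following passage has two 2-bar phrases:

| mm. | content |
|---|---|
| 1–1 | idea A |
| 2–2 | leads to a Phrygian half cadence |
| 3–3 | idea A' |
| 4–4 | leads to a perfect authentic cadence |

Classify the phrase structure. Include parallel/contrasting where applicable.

Phrase 1 ends with a Phrygian half cadence (weaker) and phrase 2 with a perfect authentic cadence (stronger): antecedent + consequent = a period.
The two phrases open with the same material (A / A'), so the period is parallel.

parallel period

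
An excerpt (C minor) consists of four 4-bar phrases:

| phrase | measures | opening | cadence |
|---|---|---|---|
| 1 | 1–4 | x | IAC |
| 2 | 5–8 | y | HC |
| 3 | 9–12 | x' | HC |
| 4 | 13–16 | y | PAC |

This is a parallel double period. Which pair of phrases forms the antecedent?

In a double period the first pair of phrases (ending half cadence) is the large antecedent and the second pair (ending perfect authentic cadence) is the large consequent; the antecedent is phrases 1 and 2.

phrases 1 and 2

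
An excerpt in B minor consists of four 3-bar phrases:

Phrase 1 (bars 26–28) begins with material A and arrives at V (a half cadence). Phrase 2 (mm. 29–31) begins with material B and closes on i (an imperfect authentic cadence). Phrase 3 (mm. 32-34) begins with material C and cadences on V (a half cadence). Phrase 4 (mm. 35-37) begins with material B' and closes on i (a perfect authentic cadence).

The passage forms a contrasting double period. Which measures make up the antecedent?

In a double period the first pair of phrases (ending imperfect authentic cadence) is the large antecedent and the second pair (ending perfect authentic cadence) is the large consequent; the antecedent is measures 26–31.

measures 26–31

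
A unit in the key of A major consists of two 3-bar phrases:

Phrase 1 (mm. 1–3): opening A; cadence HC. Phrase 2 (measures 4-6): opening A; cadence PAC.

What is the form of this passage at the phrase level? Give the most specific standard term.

parallel period

Phrase 1 ends with a half cadence (weaker) and phrase 2 with a perfect authentic cadence (stronger): antecedent + consequent = a period.
The two phrases open with the same material (A / A), so the period is parallel.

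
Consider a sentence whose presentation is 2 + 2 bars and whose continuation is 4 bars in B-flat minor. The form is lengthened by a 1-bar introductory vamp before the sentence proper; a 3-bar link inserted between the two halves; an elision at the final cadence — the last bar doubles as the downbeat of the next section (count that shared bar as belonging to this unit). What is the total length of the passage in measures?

12 measures

Basic sentence: 2 + 2 + 4 = 8 bars.
8 (basic form) + 1 (introduction) + 3 (link) = 12.
The elision shares a bar with the next section but does not change this unit's count.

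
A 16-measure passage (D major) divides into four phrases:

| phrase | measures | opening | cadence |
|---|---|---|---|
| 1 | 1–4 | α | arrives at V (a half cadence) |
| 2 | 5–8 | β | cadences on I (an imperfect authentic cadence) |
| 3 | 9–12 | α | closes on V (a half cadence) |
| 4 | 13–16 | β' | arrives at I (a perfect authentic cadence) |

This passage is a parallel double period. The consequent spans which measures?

In a double period the four phrases pair into a large antecedent (phrases 1–2, ending imperfect authentic cadence) and a large consequent (phrases 3–4, ending perfect authentic cadence). The consequent spans mm. 9–16.

measures 9–16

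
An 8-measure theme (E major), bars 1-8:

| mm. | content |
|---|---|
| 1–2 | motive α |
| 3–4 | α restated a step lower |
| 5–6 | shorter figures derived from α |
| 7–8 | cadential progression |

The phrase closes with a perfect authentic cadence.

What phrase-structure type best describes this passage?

Basic idea (mm. 1–2) + its repetition (bars 3-4) form the presentation; fragmentation and cadence (mm. 5–8) form the continuation — the 8-bar whole is a sentence.

sentence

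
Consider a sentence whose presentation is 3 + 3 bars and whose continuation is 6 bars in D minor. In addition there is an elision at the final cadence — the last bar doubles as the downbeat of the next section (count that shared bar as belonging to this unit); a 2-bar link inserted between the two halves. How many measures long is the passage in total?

14 measures

Basic sentence: 3 + 3 + 6 = 12 bars.
12 (basic form) + 2 (link) = 14.
The elision shares a bar with the next section but does not change this unit's count.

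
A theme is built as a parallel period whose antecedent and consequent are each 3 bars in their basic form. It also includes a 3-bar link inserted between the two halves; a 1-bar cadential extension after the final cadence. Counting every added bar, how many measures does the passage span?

10 measures

Basic parallel period: 3 + 3 = 6 bars.
6 (basic form) + 3 (link) + 1 (cadential extension) = 10.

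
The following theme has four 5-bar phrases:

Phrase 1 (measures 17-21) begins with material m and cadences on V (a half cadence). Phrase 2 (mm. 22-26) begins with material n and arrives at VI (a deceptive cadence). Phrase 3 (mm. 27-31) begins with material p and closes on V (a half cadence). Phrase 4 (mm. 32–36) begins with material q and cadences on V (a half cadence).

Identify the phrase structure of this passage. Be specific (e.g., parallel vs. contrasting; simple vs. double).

Phrase 4 ends with a half cadence, no stronger than phrase 2's deceptive cadence, so the four phrases do not form a double period; nor do phrases 3–4 duplicate 1–2, so it is not a repeated period. With no phrase reaching a conclusive cadence, the passage is a phrase group.

phrase group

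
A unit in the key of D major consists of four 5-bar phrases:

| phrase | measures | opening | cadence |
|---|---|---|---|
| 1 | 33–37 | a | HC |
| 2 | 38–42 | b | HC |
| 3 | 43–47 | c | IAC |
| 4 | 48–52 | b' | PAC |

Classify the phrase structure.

Four phrases in two halves: the first half (mm. 33–42) ends with a half cadence, the second (mm. 43–52) with a perfect authentic cadence — a large antecedent–consequent pair, i.e. a double period.
Phrase 3 begins with different material from phrase 1, making it contrasting.

contrasting double period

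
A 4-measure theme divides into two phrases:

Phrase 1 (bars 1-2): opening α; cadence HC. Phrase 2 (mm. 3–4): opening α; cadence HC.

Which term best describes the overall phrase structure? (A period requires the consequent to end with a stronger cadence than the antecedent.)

Both phrases have the same opening (α) and the same cadence (half cadence): the second is a restatement, not a consequent, so this is a repeated phrase rather than a period.

repeated phrase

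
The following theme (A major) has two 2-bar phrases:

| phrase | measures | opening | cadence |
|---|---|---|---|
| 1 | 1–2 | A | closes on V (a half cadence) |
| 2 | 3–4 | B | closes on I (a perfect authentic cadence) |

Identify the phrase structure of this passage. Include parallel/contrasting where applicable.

contrasting period

Phrase 1 ends with a half cadence (weaker) and phrase 2 with a perfect authentic cadence (stronger): antecedent + consequent = a period.
The two phrases open with different material (A / B), so the period is contrasting.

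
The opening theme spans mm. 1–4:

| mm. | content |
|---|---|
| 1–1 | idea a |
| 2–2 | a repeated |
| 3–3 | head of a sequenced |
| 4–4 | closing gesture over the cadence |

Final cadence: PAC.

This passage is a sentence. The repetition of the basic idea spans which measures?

measures 2–2

The presentation of a sentence is the basic idea (m. 1) plus its repetition (measure 2); the repetition of the basic idea is therefore bar 2.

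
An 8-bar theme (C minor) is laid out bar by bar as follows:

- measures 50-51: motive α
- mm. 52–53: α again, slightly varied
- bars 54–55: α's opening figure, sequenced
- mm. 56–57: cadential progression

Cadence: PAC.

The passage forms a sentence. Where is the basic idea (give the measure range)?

The presentation of a sentence is the basic idea (mm. 50–51) plus its repetition (measures 52-53); the basic idea is therefore mm. 50–51.

measures 50–51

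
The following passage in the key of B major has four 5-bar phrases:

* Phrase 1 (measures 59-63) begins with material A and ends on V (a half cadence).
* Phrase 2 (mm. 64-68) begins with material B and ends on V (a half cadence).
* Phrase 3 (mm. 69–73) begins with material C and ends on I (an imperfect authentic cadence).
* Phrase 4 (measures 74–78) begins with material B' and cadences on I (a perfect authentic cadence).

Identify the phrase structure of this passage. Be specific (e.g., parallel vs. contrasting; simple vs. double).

contrasting double period

Four phrases in two halves: the first half (mm. 59–68) ends with a half cadence, the second (mm. 69–78) with a perfect authentic cadence — a large antecedent–consequent pair, i.e. a double period.
Phrase 3 begins with different material from phrase 1, making it contrasting.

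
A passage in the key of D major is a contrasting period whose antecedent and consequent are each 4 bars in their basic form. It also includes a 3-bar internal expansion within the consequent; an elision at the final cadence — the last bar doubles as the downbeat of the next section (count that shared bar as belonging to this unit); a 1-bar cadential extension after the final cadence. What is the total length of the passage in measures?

12 measures

Basic contrasting period: 4 + 4 = 8 bars.
8 (basic form) + 3 (internal expansion) + 1 (cadential extension) = 12.
The elision shares a bar with the next section but does not change this unit's count.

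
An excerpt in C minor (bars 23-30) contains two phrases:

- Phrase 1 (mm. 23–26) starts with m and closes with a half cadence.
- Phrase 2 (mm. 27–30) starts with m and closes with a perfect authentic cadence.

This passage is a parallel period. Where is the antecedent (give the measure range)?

The antecedent is the phrase ending with the weaker cadence (half cadence, phrase 1) and the consequent the one ending more conclusively (perfect authentic cadence, phrase 2); the antecedent is measures 23–26.

measures 23–26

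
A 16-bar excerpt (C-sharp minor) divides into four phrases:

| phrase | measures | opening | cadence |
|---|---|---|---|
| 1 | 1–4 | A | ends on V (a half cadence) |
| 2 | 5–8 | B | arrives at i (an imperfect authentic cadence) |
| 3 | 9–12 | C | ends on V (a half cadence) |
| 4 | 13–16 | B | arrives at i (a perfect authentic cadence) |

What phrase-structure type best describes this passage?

contrasting double period

Four phrases in two halves: the first half (measures 1–8) ends with an imperfect authentic cadence, the second (measures 9-16) with a perfect authentic cadence — a large antecedent–consequent pair, i.e. a double period.
Phrase 3 begins with different material from phrase 1, making it contrasting.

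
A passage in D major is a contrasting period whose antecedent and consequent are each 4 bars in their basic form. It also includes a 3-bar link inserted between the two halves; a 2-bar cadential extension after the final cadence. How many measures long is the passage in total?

Basic contrasting period: 4 + 4 = 8 bars.
8 (basic form) + 3 (link) + 2 (cadential extension) = 13.

13 measures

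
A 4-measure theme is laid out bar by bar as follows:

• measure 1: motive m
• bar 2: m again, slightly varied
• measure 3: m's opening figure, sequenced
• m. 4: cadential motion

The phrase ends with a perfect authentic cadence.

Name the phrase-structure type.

Basic idea (bar 1) + its repetition (bar 2) form the presentation; fragmentation and cadence (mm. 3-4) form the continuation — the 4-bar whole is a sentence.

sentence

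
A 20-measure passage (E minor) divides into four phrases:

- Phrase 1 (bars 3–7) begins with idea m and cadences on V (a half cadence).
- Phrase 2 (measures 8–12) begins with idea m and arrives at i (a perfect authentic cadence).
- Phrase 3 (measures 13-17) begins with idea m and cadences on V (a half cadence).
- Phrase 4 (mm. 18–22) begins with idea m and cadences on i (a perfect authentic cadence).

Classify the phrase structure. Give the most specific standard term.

The cadence pattern HC–PAC–HC–PAC is weak–strong twice, and phrases 3–4 restate phrases 1–2: a period heard twice, not a double period (which would end weakly at phrase 2).

repeated period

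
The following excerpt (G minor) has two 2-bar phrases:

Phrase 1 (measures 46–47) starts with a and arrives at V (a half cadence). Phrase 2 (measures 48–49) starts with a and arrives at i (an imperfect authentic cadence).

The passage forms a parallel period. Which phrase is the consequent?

The phrase ending with the weaker cadence (half cadence) is the antecedent; the one ending more conclusively (imperfect authentic cadence) is the consequent. The consequent is phrase 2.

phrase 2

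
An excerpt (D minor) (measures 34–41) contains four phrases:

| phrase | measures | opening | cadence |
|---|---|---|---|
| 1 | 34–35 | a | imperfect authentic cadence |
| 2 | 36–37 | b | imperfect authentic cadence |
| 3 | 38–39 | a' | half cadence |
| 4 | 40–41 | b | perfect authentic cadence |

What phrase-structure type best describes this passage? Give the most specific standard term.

Four phrases in two halves: the first half (mm. 34–37) ends with an imperfect authentic cadence, the second (bars 38–41) with a perfect authentic cadence — a large antecedent–consequent pair, i.e. a double period.
Phrase 3 begins with the same material as phrase 1, making it parallel.

parallel double period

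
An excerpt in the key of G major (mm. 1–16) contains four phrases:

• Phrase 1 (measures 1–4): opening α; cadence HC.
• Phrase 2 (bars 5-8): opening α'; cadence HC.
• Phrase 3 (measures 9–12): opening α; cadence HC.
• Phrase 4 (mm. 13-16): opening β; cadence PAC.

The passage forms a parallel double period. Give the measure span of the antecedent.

measures 1–8

In a double period the first pair of phrases (ending half cadence) is the large antecedent and the second pair (ending perfect authentic cadence) is the large consequent; the antecedent is measures 1–8.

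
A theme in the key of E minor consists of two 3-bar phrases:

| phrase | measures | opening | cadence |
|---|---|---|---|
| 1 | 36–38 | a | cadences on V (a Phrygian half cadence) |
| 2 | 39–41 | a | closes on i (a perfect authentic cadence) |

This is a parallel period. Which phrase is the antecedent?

The phrase ending with the weaker cadence (Phrygian half cadence) is the antecedent; the one ending more conclusively (perfect authentic cadence) is the consequent. The antecedent is phrase 1.

phrase 1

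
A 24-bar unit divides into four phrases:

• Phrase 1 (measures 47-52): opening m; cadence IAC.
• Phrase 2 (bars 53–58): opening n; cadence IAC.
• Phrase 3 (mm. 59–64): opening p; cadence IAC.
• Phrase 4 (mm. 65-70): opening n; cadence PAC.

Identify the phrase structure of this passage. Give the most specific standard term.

contrasting double period

Four phrases in two halves: the first half (mm. 47-58) ends with an imperfect authentic cadence, the second (mm. 59–70) with a perfect authentic cadence — a large antecedent–consequent pair, i.e. a double period.
Phrase 3 begins with different material from phrase 1, making it contrasting.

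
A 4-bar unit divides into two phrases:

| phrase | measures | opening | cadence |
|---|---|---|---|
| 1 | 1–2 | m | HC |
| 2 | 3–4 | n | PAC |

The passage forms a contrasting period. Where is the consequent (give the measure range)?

measures 3–4

The antecedent is the phrase ending with the weaker cadence (half cadence, phrase 1) and the consequent the one ending more conclusively (perfect authentic cadence, phrase 2); the consequent is mm. 3–4.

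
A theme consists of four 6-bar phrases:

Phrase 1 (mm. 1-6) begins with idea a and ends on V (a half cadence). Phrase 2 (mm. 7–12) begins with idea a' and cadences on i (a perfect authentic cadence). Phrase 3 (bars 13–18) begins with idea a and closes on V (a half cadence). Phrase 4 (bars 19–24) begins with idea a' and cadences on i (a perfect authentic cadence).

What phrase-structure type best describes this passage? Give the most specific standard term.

repeated period

The cadence pattern HC–PAC–HC–PAC is weak–strong twice, and phrases 3–4 restate phrases 1–2: a period heard twice, not a double period (which would end weakly at phrase 2).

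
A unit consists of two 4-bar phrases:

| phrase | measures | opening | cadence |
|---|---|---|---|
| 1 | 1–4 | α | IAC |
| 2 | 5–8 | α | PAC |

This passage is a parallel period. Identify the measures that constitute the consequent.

The antecedent is the phrase ending with the weaker cadence (imperfect authentic cadence, phrase 1) and the consequent the one ending more conclusively (perfect authentic cadence, phrase 2); the consequent is bars 5–8.

measures 5–8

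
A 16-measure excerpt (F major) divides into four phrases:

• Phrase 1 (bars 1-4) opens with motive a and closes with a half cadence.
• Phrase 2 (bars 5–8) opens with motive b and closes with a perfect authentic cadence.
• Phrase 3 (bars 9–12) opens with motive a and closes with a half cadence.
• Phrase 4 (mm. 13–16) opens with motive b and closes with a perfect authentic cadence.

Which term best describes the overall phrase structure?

repeated period

The cadence pattern HC–PAC–HC–PAC is weak–strong twice, and phrases 3–4 restate phrases 1–2: a period heard twice, not a double period (which would end weakly at phrase 2).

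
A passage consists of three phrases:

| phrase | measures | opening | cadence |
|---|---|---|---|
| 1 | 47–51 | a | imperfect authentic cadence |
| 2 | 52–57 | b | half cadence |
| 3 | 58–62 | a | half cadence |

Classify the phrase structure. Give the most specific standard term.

The final phrase closes with a half cadence, which is not stronger than the preceding half cadence; the 3 phrases lack an overall antecedent–consequent design and so form a phrase group.

phrase group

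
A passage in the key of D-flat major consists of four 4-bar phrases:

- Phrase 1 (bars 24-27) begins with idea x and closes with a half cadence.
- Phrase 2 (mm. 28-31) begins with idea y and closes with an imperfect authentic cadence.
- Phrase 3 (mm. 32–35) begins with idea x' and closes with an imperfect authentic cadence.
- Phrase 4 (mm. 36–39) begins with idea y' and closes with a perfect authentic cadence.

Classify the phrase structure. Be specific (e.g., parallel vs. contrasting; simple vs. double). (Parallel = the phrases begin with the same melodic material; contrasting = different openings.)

parallel double period

Four phrases in two halves: the first half (mm. 24-31) ends with an imperfect authentic cadence, the second (bars 32-39) with a perfect authentic cadence — a large antecedent–consequent pair, i.e. a double period.
Phrase 3 begins with the same material as phrase 1, making it parallel.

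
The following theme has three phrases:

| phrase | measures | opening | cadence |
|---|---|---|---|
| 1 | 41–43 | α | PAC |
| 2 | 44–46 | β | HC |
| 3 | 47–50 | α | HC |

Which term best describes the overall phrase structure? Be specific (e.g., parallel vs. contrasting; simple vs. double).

phrase group

The final phrase closes with a half cadence, which is not stronger than the preceding half cadence; the 3 phrases lack an overall antecedent–consequent design and so form a phrase group.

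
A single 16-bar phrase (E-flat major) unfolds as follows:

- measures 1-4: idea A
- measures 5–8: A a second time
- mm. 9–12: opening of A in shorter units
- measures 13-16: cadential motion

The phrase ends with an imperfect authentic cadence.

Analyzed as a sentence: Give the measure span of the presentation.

The presentation of a sentence is the basic idea (mm. 1-4) plus its repetition (mm. 5–8); the presentation is therefore measures 1-8.

measures 1–8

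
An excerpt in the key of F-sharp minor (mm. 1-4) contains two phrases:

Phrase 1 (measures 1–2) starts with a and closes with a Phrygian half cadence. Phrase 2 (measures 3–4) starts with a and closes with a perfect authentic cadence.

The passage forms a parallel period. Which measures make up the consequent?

The phrase ending with the weaker cadence (Phrygian half cadence) is the antecedent; the one ending more conclusively (perfect authentic cadence) is the consequent. The consequent is measures 3–4.

measures 3–4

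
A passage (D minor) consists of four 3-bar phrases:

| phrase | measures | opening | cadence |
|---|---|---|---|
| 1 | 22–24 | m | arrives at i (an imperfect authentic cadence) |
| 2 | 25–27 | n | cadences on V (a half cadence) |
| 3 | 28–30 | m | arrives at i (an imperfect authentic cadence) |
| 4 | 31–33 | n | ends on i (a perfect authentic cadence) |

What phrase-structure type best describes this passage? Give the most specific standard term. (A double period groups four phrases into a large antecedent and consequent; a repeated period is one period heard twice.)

parallel double period

Four phrases in two halves: the first half (measures 22–27) ends with a half cadence, the second (mm. 28–33) with a perfect authentic cadence — a large antecedent–consequent pair, i.e. a double period.
Phrase 3 begins with the same material as phrase 1, making it parallel.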